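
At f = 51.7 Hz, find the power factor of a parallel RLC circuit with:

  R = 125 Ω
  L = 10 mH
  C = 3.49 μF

Step 1 — Angular frequency: ω = 2π·f = 2π·51.7 = 324.8 rad/s.
Step 2 — Component impedances:
  R: Z = R = 125 Ω
  L: Z = jωL = j·324.8·0.01 = 0 + j3.248 Ω
  C: Z = 1/(jωC) = -j/(ω·C) = 0 - j882.1 Ω
Step 3 — Parallel combination: 1/Z_total = 1/R + 1/L + 1/C; Z_total = 0.08498 + j3.258 Ω = 3.259∠88.5° Ω.
Step 4 — Power factor: PF = cos(φ) = Re(Z)/|Z| = 0.084985/3.2593 = 0.02607.
Step 5 — Type: Im(Z) = 3.258 ⇒ lagging (phase φ = 88.5°).

PF = 0.02607 (lagging, φ = 88.5°)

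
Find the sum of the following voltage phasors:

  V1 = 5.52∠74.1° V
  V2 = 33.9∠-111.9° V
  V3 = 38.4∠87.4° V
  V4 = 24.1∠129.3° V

Step 1 — Convert each phasor to rectangular form:
  V1 = 5.52·(cos(74.1°) + j·sin(74.1°)) = 1.512 + j5.309 V
  V2 = 33.9·(cos(-111.9°) + j·sin(-111.9°)) = -12.64 - j31.45 V
  V3 = 38.4·(cos(87.4°) + j·sin(87.4°)) = 1.742 + j38.36 V
  V4 = 24.1·(cos(129.3°) + j·sin(129.3°)) = -15.26 + j18.65 V
Step 2 — Sum components: V_total = -24.65 + j30.87 V.
Step 3 — Convert to polar: |V_total| = 39.5 V, ∠V_total = 128.6°.

V_total = 39.5∠128.6° V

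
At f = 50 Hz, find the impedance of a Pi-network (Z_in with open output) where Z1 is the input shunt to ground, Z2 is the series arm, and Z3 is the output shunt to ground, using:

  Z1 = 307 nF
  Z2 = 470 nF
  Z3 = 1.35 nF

Step 1 — Angular frequency: ω = 2π·f = 2π·50 = 314.2 rad/s.
Step 2 — Component impedances:
  Z1: Z = 1/(jωC) = -j/(ω·C) = 0 - j1.037e+04 Ω
  Z2: Z = 1/(jωC) = -j/(ω·C) = 0 - j6773 Ω
  Z3: Z = 1/(jωC) = -j/(ω·C) = 0 - j2.358e+06 Ω
Step 3 — With open output, the series arm Z2 and the output shunt Z3 appear in series to ground: Z2 + Z3 = 0 - j2.365e+06 Ω.
Step 4 — Parallel with input shunt Z1: Z_in = Z1 || (Z2 + Z3) = 0 - j1.032e+04 Ω = 1.032e+04∠-90.0° Ω.

Z = 0 - j1.032e+04 Ω = 1.032e+04∠-90.0° Ω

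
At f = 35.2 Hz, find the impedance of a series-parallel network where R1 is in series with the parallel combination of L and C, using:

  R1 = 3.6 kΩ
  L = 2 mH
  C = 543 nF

Step 1 — Angular frequency: ω = 2π·f = 2π·35.2 = 221.2 rad/s.
Step 2 — Component impedances:
  R1: Z = R = 3600 Ω
  L: Z = jωL = j·221.2·0.002 = 0 + j0.4423 Ω
  C: Z = 1/(jωC) = -j/(ω·C) = 0 - j8327 Ω
Step 3 — Parallel branch: L || C = 1/(1/L + 1/C) = 0 + j0.4424 Ω.
Step 4 — Series with R1: Z_total = R1 + (L || C) = 3600 + j0.4424 Ω = 3600∠0.0° Ω.

Z = 3600 + j0.4424 Ω = 3600∠0.0° Ω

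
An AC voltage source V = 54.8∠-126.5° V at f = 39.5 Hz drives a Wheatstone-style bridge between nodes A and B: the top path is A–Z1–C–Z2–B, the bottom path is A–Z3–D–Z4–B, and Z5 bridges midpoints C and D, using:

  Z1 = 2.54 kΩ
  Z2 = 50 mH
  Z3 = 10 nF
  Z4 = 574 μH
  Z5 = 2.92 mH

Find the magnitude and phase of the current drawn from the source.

Step 1 — Angular frequency: ω = 2π·f = 2π·39.5 = 248.2 rad/s.
Step 2 — Component impedances:
  Z1: Z = R = 2540 Ω
  Z2: Z = jωL = j·248.2·0.05 = 0 + j12.41 Ω
  Z3: Z = 1/(jωC) = -j/(ω·C) = 0 - j4.029e+05 Ω
  Z4: Z = jωL = j·248.2·0.000574 = 0 + j0.1425 Ω
  Z5: Z = jωL = j·248.2·0.00292 = 0 + j0.7247 Ω
Step 3 — Bridge requires nodal analysis (the Z5 bridge couples midpoints C and D, so the two paths cannot be reduced to a simple series/parallel combination). Setting node B to ground and injecting 1 A at node A, the 3-node admittance system at A, C, D solves to V_A = Z_AB = 2540 - j15.2 Ω = 2540∠-0.3° Ω.
Step 4 — Source phasor: V = 54.8∠-126.5° V = -32.6 - j44.05 V.
Step 5 — Ohm's law: I = V / Z_total = (-32.6 - j44.05) / (2540 - j15.2) = -0.01273 - j0.01742 A.
Step 6 — Convert to polar: |I| = 0.02158 A, ∠I = -126.2°.

I = 0.02158∠-126.2° A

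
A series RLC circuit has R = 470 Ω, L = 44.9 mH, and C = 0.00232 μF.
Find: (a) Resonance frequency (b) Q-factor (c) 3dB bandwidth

Step 1 — Resonance: ω₀ = 1/√(LC) = 1/√(0.0449·2.32e-09) = 9.798e+04 rad/s.
Step 2 — f₀ = ω₀/(2π) = 1.559e+04 Hz.
Step 3 — Series Q: Q = ω₀L/R = 9.798e+04·0.0449/470 = 9.36.
Step 4 — Bandwidth: Δω = ω₀/Q = 1.047e+04 rad/s; BW = Δω/(2π) = 1666 Hz.

(a) f₀ = 1.559e+04 Hz  (b) Q = 9.36  (c) BW = 1666 Hz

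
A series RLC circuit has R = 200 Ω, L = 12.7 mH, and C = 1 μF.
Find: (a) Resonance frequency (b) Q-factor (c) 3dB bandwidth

Step 1 — Resonance condition Im(Z)=0 gives ω₀ = 1/√(LC).
Step 2 — ω₀ = 1/√(0.0127·1e-06) = 8874 rad/s.
Step 3 — f₀ = ω₀/(2π) = 1412 Hz.
Step 4 — Series Q: Q = ω₀L/R = 8874·0.0127/200 = 0.5635.
Step 5 — 3dB bandwidth: Δω = ω₀/Q = 1.575e+04 rad/s; BW = Δω/(2π) = 2506 Hz.

(a) f₀ = 1412 Hz  (b) Q = 0.5635  (c) BW = 2506 Hz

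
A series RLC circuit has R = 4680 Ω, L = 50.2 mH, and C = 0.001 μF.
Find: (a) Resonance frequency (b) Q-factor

Step 1 — Resonance condition Im(Z)=0 gives ω₀ = 1/√(LC).
Step 2 — ω₀ = 1/√(0.0502·1e-09) = 1.411e+05 rad/s.
Step 3 — f₀ = ω₀/(2π) = 2.246e+04 Hz.
Step 4 — Series Q: Q = ω₀L/R = 1.411e+05·0.0502/4680 = 1.514.

(a) f₀ = 2.246e+04 Hz  (b) Q = 1.514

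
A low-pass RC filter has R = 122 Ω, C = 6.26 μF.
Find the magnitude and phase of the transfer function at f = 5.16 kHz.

Step 1 — Angular frequency: ω = 2π·5160 = 3.242e+04 rad/s.
Step 2 — Transfer function: H(jω) = 1/(1 + jωRC).
Step 3 — Denominator: 1 + jωRC = 1 + j·3.242e+04·122·6.26e-06 = 1 + j24.76.
Step 4 — H = 0.001628 - j0.04032.
Step 5 — Magnitude: |H| = 0.04035 (-27.9 dB); phase: φ = -87.7°.

|H| = 0.04035 (-27.9 dB), φ = -87.7°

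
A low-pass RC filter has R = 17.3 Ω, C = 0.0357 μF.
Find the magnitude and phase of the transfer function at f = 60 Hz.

Step 1 — Angular frequency: ω = 2π·60 = 377 rad/s.
Step 2 — Transfer function: H(jω) = 1/(1 + jωRC).
Step 3 — Denominator: 1 + jωRC = 1 + j·377·17.3·3.57e-08 = 1 + j0.0002328.
Step 4 — H = 1 - j0.0002328.
Step 5 — Magnitude: |H| = 1 (-0.0 dB); phase: φ = -0.0°.

|H| = 1 (-0.0 dB), φ = -0.0°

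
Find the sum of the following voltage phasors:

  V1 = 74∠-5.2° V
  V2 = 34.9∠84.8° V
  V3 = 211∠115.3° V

Step 1 — Convert each phasor to rectangular form:
  V1 = 74·(cos(-5.2°) + j·sin(-5.2°)) = 73.7 - j6.707 V
  V2 = 34.9·(cos(84.8°) + j·sin(84.8°)) = 3.163 + j34.76 V
  V3 = 211·(cos(115.3°) + j·sin(115.3°)) = -90.17 + j190.8 V
Step 2 — Sum components: V_total = -13.31 + j218.8 V.
Step 3 — Convert to polar: |V_total| = 219.2 V, ∠V_total = 93.5°.

V_total = 219.2∠93.5° V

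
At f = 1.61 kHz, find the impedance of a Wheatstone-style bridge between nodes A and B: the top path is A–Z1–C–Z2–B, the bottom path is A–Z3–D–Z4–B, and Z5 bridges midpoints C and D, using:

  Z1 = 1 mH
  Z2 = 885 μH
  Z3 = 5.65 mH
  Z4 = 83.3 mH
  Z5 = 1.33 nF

Step 1 — Angular frequency: ω = 2π·f = 2π·1610 = 1.012e+04 rad/s.
Step 2 — Component impedances:
  Z1: Z = jωL = j·1.012e+04·0.001 = 0 + j10.12 Ω
  Z2: Z = jωL = j·1.012e+04·0.000885 = 0 + j8.953 Ω
  Z3: Z = jωL = j·1.012e+04·0.00565 = 0 + j57.15 Ω
  Z4: Z = jωL = j·1.012e+04·0.0833 = 0 + j842.7 Ω
  Z5: Z = 1/(jωC) = -j/(ω·C) = 0 - j7.433e+04 Ω
Step 3 — Bridge requires nodal analysis (the Z5 bridge couples midpoints C and D, so the two paths cannot be reduced to a simple series/parallel combination). Setting node B to ground and injecting 1 A at node A, the 3-node admittance system at A, C, D solves to V_A = Z_AB = 0 + j18.67 Ω = 18.67∠90.0° Ω.

Z = 0 + j18.67 Ω = 18.67∠90.0° Ω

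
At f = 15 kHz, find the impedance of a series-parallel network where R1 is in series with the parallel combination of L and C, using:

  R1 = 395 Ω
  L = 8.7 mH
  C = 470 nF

Step 1 — Angular frequency: ω = 2π·f = 2π·1.5e+04 = 9.425e+04 rad/s.
Step 2 — Component impedances:
  R1: Z = R = 395 Ω
  L: Z = jωL = j·9.425e+04·0.0087 = 0 + j820 Ω
  C: Z = 1/(jωC) = -j/(ω·C) = 0 - j22.58 Ω
Step 3 — Parallel branch: L || C = 1/(1/L + 1/C) = 0 - j23.21 Ω.
Step 4 — Series with R1: Z_total = R1 + (L || C) = 395 - j23.21 Ω = 395.7∠-3.4° Ω.

Z = 395 - j23.21 Ω = 395.7∠-3.4° Ω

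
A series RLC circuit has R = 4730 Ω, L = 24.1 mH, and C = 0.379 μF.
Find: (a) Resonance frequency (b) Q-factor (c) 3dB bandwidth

Step 1 — Resonance condition Im(Z)=0 gives ω₀ = 1/√(LC).
Step 2 — ω₀ = 1/√(0.0241·3.79e-07) = 1.046e+04 rad/s.
Step 3 — f₀ = ω₀/(2π) = 1665 Hz.
Step 4 — Series Q: Q = ω₀L/R = 1.046e+04·0.0241/4730 = 0.05331.
Step 5 — 3dB bandwidth: Δω = ω₀/Q = 1.963e+05 rad/s; BW = Δω/(2π) = 3.124e+04 Hz.

(a) f₀ = 1665 Hz  (b) Q = 0.05331  (c) BW = 3.124e+04 Hz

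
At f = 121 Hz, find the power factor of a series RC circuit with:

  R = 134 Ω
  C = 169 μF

Step 1 — Angular frequency: ω = 2π·f = 2π·121 = 760.3 rad/s.
Step 2 — Component impedances:
  R: Z = R = 134 Ω
  C: Z = 1/(jωC) = -j/(ω·C) = 0 - j7.783 Ω
Step 3 — Series combination: Z_total = R + C = 134 - j7.783 Ω = 134.2∠-3.3° Ω.
Step 4 — Power factor: PF = cos(φ) = Re(Z)/|Z| = 134/134.23 = 0.9983.
Step 5 — Type: Im(Z) = -7.783 ⇒ leading (phase φ = -3.3°).

PF = 0.9983 (leading, φ = -3.3°)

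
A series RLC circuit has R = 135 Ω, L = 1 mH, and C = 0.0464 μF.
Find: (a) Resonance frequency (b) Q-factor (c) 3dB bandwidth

Step 1 — Resonance: ω₀ = 1/√(LC) = 1/√(0.001·4.64e-08) = 1.468e+05 rad/s.
Step 2 — f₀ = ω₀/(2π) = 2.336e+04 Hz.
Step 3 — Series Q: Q = ω₀L/R = 1.468e+05·0.001/135 = 1.087.
Step 4 — Bandwidth: Δω = ω₀/Q = 1.35e+05 rad/s; BW = Δω/(2π) = 2.149e+04 Hz.

(a) f₀ = 2.336e+04 Hz  (b) Q = 1.087  (c) BW = 2.149e+04 Hz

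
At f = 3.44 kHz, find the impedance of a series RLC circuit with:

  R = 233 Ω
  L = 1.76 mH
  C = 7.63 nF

Step 1 — Angular frequency: ω = 2π·f = 2π·3440 = 2.161e+04 rad/s.
Step 2 — Component impedances:
  R: Z = R = 233 Ω
  L: Z = jωL = j·2.161e+04·0.00176 = 0 + j38.04 Ω
  C: Z = 1/(jωC) = -j/(ω·C) = 0 - j6064 Ω
Step 3 — Series combination: Z_total = R + L + C = 233 - j6026 Ω = 6030∠-87.8° Ω.

Z = 233 - j6026 Ω = 6030∠-87.8° Ω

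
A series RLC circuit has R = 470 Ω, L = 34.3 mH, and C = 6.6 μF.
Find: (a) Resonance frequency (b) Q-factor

Step 1 — Resonance condition Im(Z)=0 gives ω₀ = 1/√(LC).
Step 2 — ω₀ = 1/√(0.0343·6.6e-06) = 2102 rad/s.
Step 3 — f₀ = ω₀/(2π) = 334.5 Hz.
Step 4 — Series Q: Q = ω₀L/R = 2102·0.0343/470 = 0.1534.

(a) f₀ = 334.5 Hz  (b) Q = 0.1534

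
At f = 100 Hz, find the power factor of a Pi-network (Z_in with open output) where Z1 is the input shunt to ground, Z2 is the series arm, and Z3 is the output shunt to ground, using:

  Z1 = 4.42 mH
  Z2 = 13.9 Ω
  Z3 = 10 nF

Step 1 — Angular frequency: ω = 2π·f = 2π·100 = 628.3 rad/s.
Step 2 — Component impedances:
  Z1: Z = jωL = j·628.3·0.00442 = 0 + j2.777 Ω
  Z2: Z = R = 13.9 Ω
  Z3: Z = 1/(jωC) = -j/(ω·C) = 0 - j1.592e+05 Ω
Step 3 — With open output, the series arm Z2 and the output shunt Z3 appear in series to ground: Z2 + Z3 = 13.9 - j1.592e+05 Ω.
Step 4 — Parallel with input shunt Z1: Z_in = Z1 || (Z2 + Z3) = 4.232e-09 + j2.777 Ω = 2.777∠90.0° Ω.
Step 5 — Power factor: PF = cos(φ) = Re(Z)/|Z| = 4.232e-09/2.777 = 1.524e-09.
Step 6 — Type: Im(Z) = 2.777 ⇒ lagging (phase φ = 90.0°).

PF = 1.524e-09 (lagging, φ = 90.0°)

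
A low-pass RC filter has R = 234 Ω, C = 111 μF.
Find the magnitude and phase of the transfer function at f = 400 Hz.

Step 1 — Angular frequency: ω = 2π·400 = 2513 rad/s.
Step 2 — Transfer function: H(jω) = 1/(1 + jωRC).
Step 3 — Denominator: 1 + jωRC = 1 + j·2513·234·0.000111 = 1 + j65.28.
Step 4 — H = 0.0002346 - j0.01532.
Step 5 — Magnitude: |H| = 0.01532 (-36.3 dB); phase: φ = -89.1°.

|H| = 0.01532 (-36.3 dB), φ = -89.1°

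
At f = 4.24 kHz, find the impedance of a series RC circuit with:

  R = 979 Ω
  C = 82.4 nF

Step 1 — Angular frequency: ω = 2π·f = 2π·4240 = 2.664e+04 rad/s.
Step 2 — Component impedances:
  R: Z = R = 979 Ω
  C: Z = 1/(jωC) = -j/(ω·C) = 0 - j455.5 Ω
Step 3 — Series combination: Z_total = R + C = 979 - j455.5 Ω = 1080∠-25.0° Ω.

Z = 979 - j455.5 Ω = 1080∠-25.0° Ω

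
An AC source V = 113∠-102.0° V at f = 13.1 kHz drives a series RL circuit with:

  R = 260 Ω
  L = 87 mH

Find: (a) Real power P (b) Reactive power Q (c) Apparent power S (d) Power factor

Step 1 — Angular frequency: ω = 2π·f = 2π·1.31e+04 = 8.231e+04 rad/s.
Step 2 — Component impedances:
  R: Z = R = 260 Ω
  L: Z = jωL = j·8.231e+04·0.087 = 0 + j7161 Ω
Step 3 — Series combination: Z_total = R + L = 260 + j7161 Ω = 7166∠87.9° Ω.
Step 4 — Source phasor: V = 113∠-102.0° V = -23.49 - j110.5 V.
Step 5 — Current: I = V / Z = -0.01553 + j0.002717 A = 0.01577∠170.1° A.
Step 6 — Complex power: S = V·I* = 0.06466 + j1.781 VA.
Step 7 — Real power: P = Re(S) = 0.06466 W.
Step 8 — Reactive power: Q = Im(S) = 1.781 VAR.
Step 9 — Apparent power: |S| = 1.782 VA.
Step 10 — Power factor: PF = P/|S| = 0.03628 (lagging).

(a) P = 0.06466 W  (b) Q = 1.781 VAR  (c) S = 1.782 VA  (d) PF = 0.03628 (lagging)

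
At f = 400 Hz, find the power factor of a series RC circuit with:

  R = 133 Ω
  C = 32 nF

Step 1 — Angular frequency: ω = 2π·f = 2π·400 = 2513 rad/s.
Step 2 — Component impedances:
  R: Z = R = 133 Ω
  C: Z = 1/(jωC) = -j/(ω·C) = 0 - j1.243e+04 Ω
Step 3 — Series combination: Z_total = R + C = 133 - j1.243e+04 Ω = 1.243e+04∠-89.4° Ω.
Step 4 — Power factor: PF = cos(φ) = Re(Z)/|Z| = 133/1.243e+04 = 0.0107.
Step 5 — Type: Im(Z) = -1.243e+04 ⇒ leading (phase φ = -89.4°).

PF = 0.0107 (leading, φ = -89.4°)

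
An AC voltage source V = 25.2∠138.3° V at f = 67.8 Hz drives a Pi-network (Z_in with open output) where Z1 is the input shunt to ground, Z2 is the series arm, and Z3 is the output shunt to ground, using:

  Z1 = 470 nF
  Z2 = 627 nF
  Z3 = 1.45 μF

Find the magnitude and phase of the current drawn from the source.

Step 1 — Angular frequency: ω = 2π·f = 2π·67.8 = 426 rad/s.
Step 2 — Component impedances:
  Z1: Z = 1/(jωC) = -j/(ω·C) = 0 - j4995 Ω
  Z2: Z = 1/(jωC) = -j/(ω·C) = 0 - j3744 Ω
  Z3: Z = 1/(jωC) = -j/(ω·C) = 0 - j1619 Ω
Step 3 — With open output, the series arm Z2 and the output shunt Z3 appear in series to ground: Z2 + Z3 = 0 - j5363 Ω.
Step 4 — Parallel with input shunt Z1: Z_in = Z1 || (Z2 + Z3) = 0 - j2586 Ω = 2586∠-90.0° Ω.
Step 5 — Source phasor: V = 25.2∠138.3° V = -18.82 + j16.76 V.
Step 6 — Ohm's law: I = V / Z_total = (-18.82 + j16.76) / (0 - j2586) = -0.006482 - j0.007276 A.
Step 7 — Convert to polar: |I| = 0.009745 A, ∠I = -131.7°.

I = 0.009745∠-131.7° A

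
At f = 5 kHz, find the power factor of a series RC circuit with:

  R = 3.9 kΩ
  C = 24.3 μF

Step 1 — Angular frequency: ω = 2π·f = 2π·5000 = 3.142e+04 rad/s.
Step 2 — Component impedances:
  R: Z = R = 3900 Ω
  C: Z = 1/(jωC) = -j/(ω·C) = 0 - j1.31 Ω
Step 3 — Series combination: Z_total = R + C = 3900 - j1.31 Ω = 3900∠-0.0° Ω.
Step 4 — Power factor: PF = cos(φ) = Re(Z)/|Z| = 3900/3900 = 1.
Step 5 — Type: Im(Z) = -1.31 ⇒ leading (phase φ = -0.0°).

PF = 1 (leading, φ = -0.0°)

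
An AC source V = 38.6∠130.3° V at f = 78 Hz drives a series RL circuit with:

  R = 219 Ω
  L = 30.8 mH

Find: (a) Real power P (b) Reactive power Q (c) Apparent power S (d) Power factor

Step 1 — Angular frequency: ω = 2π·f = 2π·78 = 490.1 rad/s.
Step 2 — Component impedances:
  R: Z = R = 219 Ω
  L: Z = jωL = j·490.1·0.0308 = 0 + j15.09 Ω
Step 3 — Series combination: Z_total = R + L = 219 + j15.09 Ω = 219.5∠3.9° Ω.
Step 4 — Source phasor: V = 38.6∠130.3° V = -24.97 + j29.44 V.
Step 5 — Current: I = V / Z = -0.1042 + j0.1416 A = 0.1758∠126.4° A.
Step 6 — Complex power: S = V·I* = 6.771 + j0.4667 VA.
Step 7 — Real power: P = Re(S) = 6.771 W.
Step 8 — Reactive power: Q = Im(S) = 0.4667 VAR.
Step 9 — Apparent power: |S| = 6.787 VA.
Step 10 — Power factor: PF = P/|S| = 0.9976 (lagging).

(a) P = 6.771 W  (b) Q = 0.4667 VAR  (c) S = 6.787 VA  (d) PF = 0.9976 (lagging)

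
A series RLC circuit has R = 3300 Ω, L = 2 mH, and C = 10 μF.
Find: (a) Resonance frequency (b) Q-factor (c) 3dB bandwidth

Step 1 — Resonance condition Im(Z)=0 gives ω₀ = 1/√(LC).
Step 2 — ω₀ = 1/√(0.002·1e-05) = 7071 rad/s.
Step 3 — f₀ = ω₀/(2π) = 1125 Hz.
Step 4 — Series Q: Q = ω₀L/R = 7071·0.002/3300 = 0.004285.
Step 5 — 3dB bandwidth: Δω = ω₀/Q = 1.65e+06 rad/s; BW = Δω/(2π) = 2.626e+05 Hz.

(a) f₀ = 1125 Hz  (b) Q = 0.004285  (c) BW = 2.626e+05 Hz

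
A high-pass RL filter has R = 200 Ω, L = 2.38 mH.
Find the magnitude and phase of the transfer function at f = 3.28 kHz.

Step 1 — Angular frequency: ω = 2π·3280 = 2.061e+04 rad/s.
Step 2 — Transfer function: H(jω) = jωL/(R + jωL).
Step 3 — Numerator jωL = j·49.05; denominator R + jωL = 200 + j49.05.
Step 4 — H = 0.05673 + j0.2313.
Step 5 — Magnitude: |H| = 0.2382 (-12.5 dB); phase: φ = 76.2°.

|H| = 0.2382 (-12.5 dB), φ = 76.2°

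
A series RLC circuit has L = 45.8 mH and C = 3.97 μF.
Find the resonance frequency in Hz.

Step 1 — Resonance condition Im(Z)=0 gives ω₀ = 1/√(LC).
Step 2 — ω₀ = 1/√(0.0458·3.97e-06) = 2345 rad/s.
Step 3 — f₀ = ω₀/(2π) = 373.2 Hz.

f₀ = 373.2 Hz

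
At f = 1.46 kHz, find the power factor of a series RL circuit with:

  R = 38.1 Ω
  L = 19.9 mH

Step 1 — Angular frequency: ω = 2π·f = 2π·1460 = 9173 rad/s.
Step 2 — Component impedances:
  R: Z = R = 38.1 Ω
  L: Z = jωL = j·9173·0.0199 = 0 + j182.6 Ω
Step 3 — Series combination: Z_total = R + L = 38.1 + j182.6 Ω = 186.5∠78.2° Ω.
Step 4 — Power factor: PF = cos(φ) = Re(Z)/|Z| = 38.1/186.5 = 0.2043.
Step 5 — Type: Im(Z) = 182.6 ⇒ lagging (phase φ = 78.2°).

PF = 0.2043 (lagging, φ = 78.2°)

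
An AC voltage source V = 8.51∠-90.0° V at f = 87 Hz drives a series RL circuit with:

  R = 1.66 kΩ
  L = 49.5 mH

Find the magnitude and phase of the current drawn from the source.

Step 1 — Angular frequency: ω = 2π·f = 2π·87 = 546.6 rad/s.
Step 2 — Component impedances:
  R: Z = R = 1660 Ω
  L: Z = jωL = j·546.6·0.0495 = 0 + j27.06 Ω
Step 3 — Series combination: Z_total = R + L = 1660 + j27.06 Ω = 1660∠0.9° Ω.
Step 4 — Source phasor: V = 8.51∠-90.0° V = 0 - j8.51 V.
Step 5 — Ohm's law: I = V / Z_total = (0 - j8.51) / (1660 + j27.06) = -8.354e-05 - j0.005125 A.
Step 6 — Convert to polar: |I| = 0.005126 A, ∠I = -90.9°.

I = 0.005126∠-90.9° A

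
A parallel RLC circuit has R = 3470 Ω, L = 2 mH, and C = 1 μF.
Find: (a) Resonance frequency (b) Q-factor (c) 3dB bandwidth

Step 1 — Resonance: ω₀ = 1/√(LC) = 1/√(0.002·1e-06) = 2.236e+04 rad/s.
Step 2 — f₀ = ω₀/(2π) = 3559 Hz.
Step 3 — Parallel Q: Q = R/(ω₀L) = 3470/(2.236e+04·0.002) = 77.59.
Step 4 — Bandwidth: Δω = ω₀/Q = 288.2 rad/s; BW = Δω/(2π) = 45.87 Hz.

(a) f₀ = 3559 Hz  (b) Q = 77.59  (c) BW = 45.87 Hz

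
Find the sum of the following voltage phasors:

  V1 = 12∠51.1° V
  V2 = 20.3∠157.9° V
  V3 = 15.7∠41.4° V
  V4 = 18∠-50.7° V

Step 1 — Convert each phasor to rectangular form:
  V1 = 12·(cos(51.1°) + j·sin(51.1°)) = 7.536 + j9.339 V
  V2 = 20.3·(cos(157.9°) + j·sin(157.9°)) = -18.81 + j7.637 V
  V3 = 15.7·(cos(41.4°) + j·sin(41.4°)) = 11.78 + j10.38 V
  V4 = 18·(cos(-50.7°) + j·sin(-50.7°)) = 11.4 - j13.93 V
Step 2 — Sum components: V_total = 11.9 + j13.43 V.
Step 3 — Convert to polar: |V_total| = 17.95 V, ∠V_total = 48.4°.

V_total = 17.95∠48.4° V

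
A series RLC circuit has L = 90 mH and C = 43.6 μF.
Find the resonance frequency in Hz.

Step 1 — Resonance condition Im(Z)=0 gives ω₀ = 1/√(LC).
Step 2 — ω₀ = 1/√(0.09·4.36e-05) = 504.8 rad/s.
Step 3 — f₀ = ω₀/(2π) = 80.34 Hz.

f₀ = 80.34 Hz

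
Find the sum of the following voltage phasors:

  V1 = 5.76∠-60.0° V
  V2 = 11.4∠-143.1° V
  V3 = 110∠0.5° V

Step 1 — Convert each phasor to rectangular form:
  V1 = 5.76·(cos(-60.0°) + j·sin(-60.0°)) = 2.88 - j4.988 V
  V2 = 11.4·(cos(-143.1°) + j·sin(-143.1°)) = -9.116 - j6.845 V
  V3 = 110·(cos(0.5°) + j·sin(0.5°)) = 110 + j0.9599 V
Step 2 — Sum components: V_total = 103.8 - j10.87 V.
Step 3 — Convert to polar: |V_total| = 104.3 V, ∠V_total = -6.0°.

V_total = 104.3∠-6.0° V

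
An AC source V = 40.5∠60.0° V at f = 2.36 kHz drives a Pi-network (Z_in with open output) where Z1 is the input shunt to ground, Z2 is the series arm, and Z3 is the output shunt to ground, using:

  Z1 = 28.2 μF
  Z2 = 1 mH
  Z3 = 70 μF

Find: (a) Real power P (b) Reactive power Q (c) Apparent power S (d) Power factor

Step 1 — Angular frequency: ω = 2π·f = 2π·2360 = 1.483e+04 rad/s.
Step 2 — Component impedances:
  Z1: Z = 1/(jωC) = -j/(ω·C) = 0 - j2.391 Ω
  Z2: Z = jωL = j·1.483e+04·0.001 = 0 + j14.83 Ω
  Z3: Z = 1/(jωC) = -j/(ω·C) = 0 - j0.9634 Ω
Step 3 — With open output, the series arm Z2 and the output shunt Z3 appear in series to ground: Z2 + Z3 = 0 + j13.86 Ω.
Step 4 — Parallel with input shunt Z1: Z_in = Z1 || (Z2 + Z3) = 0 - j2.89 Ω = 2.89∠-90.0° Ω.
Step 5 — Source phasor: V = 40.5∠60.0° V = 20.25 + j35.07 V.
Step 6 — Current: I = V / Z = -12.14 + j7.007 A = 14.01∠150.0° A.
Step 7 — Complex power: S = V·I* = 0 - j567.6 VA.
Step 8 — Real power: P = Re(S) = 0 W.
Step 9 — Reactive power: Q = Im(S) = -567.6 VAR.
Step 10 — Apparent power: |S| = 567.6 VA.
Step 11 — Power factor: PF = P/|S| = 0 (leading).

(a) P = 0 W  (b) Q = -567.6 VAR  (c) S = 567.6 VA  (d) PF = 0 (leading)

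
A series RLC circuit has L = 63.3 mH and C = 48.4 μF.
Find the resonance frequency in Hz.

Step 1 — Resonance condition Im(Z)=0 gives ω₀ = 1/√(LC).
Step 2 — ω₀ = 1/√(0.0633·4.84e-05) = 571.3 rad/s.
Step 3 — f₀ = ω₀/(2π) = 90.93 Hz.

f₀ = 90.93 Hz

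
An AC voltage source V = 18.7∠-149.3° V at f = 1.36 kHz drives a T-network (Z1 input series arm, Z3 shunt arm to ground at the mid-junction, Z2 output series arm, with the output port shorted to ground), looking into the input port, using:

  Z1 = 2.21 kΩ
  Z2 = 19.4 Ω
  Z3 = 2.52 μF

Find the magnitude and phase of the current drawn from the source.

Step 1 — Angular frequency: ω = 2π·f = 2π·1360 = 8545 rad/s.
Step 2 — Component impedances:
  Z1: Z = R = 2210 Ω
  Z2: Z = R = 19.4 Ω
  Z3: Z = 1/(jωC) = -j/(ω·C) = 0 - j46.44 Ω
Step 3 — With the output port shorted to ground, the output series arm Z2 runs from the junction to ground; the shunt arm Z3 also runs from the junction to ground. They appear in parallel: Z3 || Z2 = 16.52 - j6.9 Ω.
Step 4 — Series with input arm Z1: Z_in = Z1 + (Z3 || Z2) = 2227 - j6.9 Ω = 2227∠-0.2° Ω.
Step 5 — Source phasor: V = 18.7∠-149.3° V = -16.08 - j9.547 V.
Step 6 — Ohm's law: I = V / Z_total = (-16.08 - j9.547) / (2227 - j6.9) = -0.007208 - j0.00431 A.
Step 7 — Convert to polar: |I| = 0.008399 A, ∠I = -149.1°.

I = 0.008399∠-149.1° A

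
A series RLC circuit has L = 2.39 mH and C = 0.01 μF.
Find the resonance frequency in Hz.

Step 1 — Resonance condition Im(Z)=0 gives ω₀ = 1/√(LC).
Step 2 — ω₀ = 1/√(0.00239·1e-08) = 2.046e+05 rad/s.
Step 3 — f₀ = ω₀/(2π) = 3.256e+04 Hz.

f₀ = 3.256e+04 Hz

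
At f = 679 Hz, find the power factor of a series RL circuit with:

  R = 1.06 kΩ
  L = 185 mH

Step 1 — Angular frequency: ω = 2π·f = 2π·679 = 4266 rad/s.
Step 2 — Component impedances:
  R: Z = R = 1060 Ω
  L: Z = jωL = j·4266·0.185 = 0 + j789.3 Ω
Step 3 — Series combination: Z_total = R + L = 1060 + j789.3 Ω = 1322∠36.7° Ω.
Step 4 — Power factor: PF = cos(φ) = Re(Z)/|Z| = 1060/1321.6 = 0.8021.
Step 5 — Type: Im(Z) = 789.3 ⇒ lagging (phase φ = 36.7°).

PF = 0.8021 (lagging, φ = 36.7°)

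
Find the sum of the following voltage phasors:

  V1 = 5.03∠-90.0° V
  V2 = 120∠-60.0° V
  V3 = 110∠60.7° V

Step 1 — Convert each phasor to rectangular form:
  V1 = 5.03·(cos(-90.0°) + j·sin(-90.0°)) = 0 - j5.03 V
  V2 = 120·(cos(-60.0°) + j·sin(-60.0°)) = 60 - j103.9 V
  V3 = 110·(cos(60.7°) + j·sin(60.7°)) = 53.83 + j95.93 V
Step 2 — Sum components: V_total = 113.8 - j13.03 V.
Step 3 — Convert to polar: |V_total| = 114.6 V, ∠V_total = -6.5°.

V_total = 114.6∠-6.5° V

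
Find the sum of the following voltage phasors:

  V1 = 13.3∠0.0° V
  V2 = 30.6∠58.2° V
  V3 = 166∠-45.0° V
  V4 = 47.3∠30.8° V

Step 1 — Convert each phasor to rectangular form:
  V1 = 13.3·(cos(0.0°) + j·sin(0.0°)) = 13.3 V
  V2 = 30.6·(cos(58.2°) + j·sin(58.2°)) = 16.12 + j26.01 V
  V3 = 166·(cos(-45.0°) + j·sin(-45.0°)) = 117.4 - j117.4 V
  V4 = 47.3·(cos(30.8°) + j·sin(30.8°)) = 40.63 + j24.22 V
Step 2 — Sum components: V_total = 187.4 - j67.15 V.
Step 3 — Convert to polar: |V_total| = 199.1 V, ∠V_total = -19.7°.

V_total = 199.1∠-19.7° V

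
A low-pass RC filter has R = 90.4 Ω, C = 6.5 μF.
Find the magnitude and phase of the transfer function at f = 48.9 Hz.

Step 1 — Angular frequency: ω = 2π·48.9 = 307.2 rad/s.
Step 2 — Transfer function: H(jω) = 1/(1 + jωRC).
Step 3 — Denominator: 1 + jωRC = 1 + j·307.2·90.4·6.5e-06 = 1 + j0.1805.
Step 4 — H = 0.9684 - j0.1748.
Step 5 — Magnitude: |H| = 0.9841 (-0.1 dB); phase: φ = -10.2°.

|H| = 0.9841 (-0.1 dB), φ = -10.2°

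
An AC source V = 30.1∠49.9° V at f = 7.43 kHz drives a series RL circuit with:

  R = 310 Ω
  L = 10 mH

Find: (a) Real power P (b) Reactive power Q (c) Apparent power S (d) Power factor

Step 1 — Angular frequency: ω = 2π·f = 2π·7430 = 4.668e+04 rad/s.
Step 2 — Component impedances:
  R: Z = R = 310 Ω
  L: Z = jωL = j·4.668e+04·0.01 = 0 + j466.8 Ω
Step 3 — Series combination: Z_total = R + L = 310 + j466.8 Ω = 560.4∠56.4° Ω.
Step 4 — Source phasor: V = 30.1∠49.9° V = 19.39 + j23.02 V.
Step 5 — Current: I = V / Z = 0.05337 - j0.006094 A = 0.05371∠-6.5° A.
Step 6 — Complex power: S = V·I* = 0.8944 + j1.347 VA.
Step 7 — Real power: P = Re(S) = 0.8944 W.
Step 8 — Reactive power: Q = Im(S) = 1.347 VAR.
Step 9 — Apparent power: |S| = 1.617 VA.
Step 10 — Power factor: PF = P/|S| = 0.5532 (lagging).

(a) P = 0.8944 W  (b) Q = 1.347 VAR  (c) S = 1.617 VA  (d) PF = 0.5532 (lagging)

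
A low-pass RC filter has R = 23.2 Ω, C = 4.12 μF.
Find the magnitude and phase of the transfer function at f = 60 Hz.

Step 1 — Angular frequency: ω = 2π·60 = 377 rad/s.
Step 2 — Transfer function: H(jω) = 1/(1 + jωRC).
Step 3 — Denominator: 1 + jωRC = 1 + j·377·23.2·4.12e-06 = 1 + j0.03603.
Step 4 — H = 0.9987 - j0.03599.
Step 5 — Magnitude: |H| = 0.9994 (-0.0 dB); phase: φ = -2.1°.

|H| = 0.9994 (-0.0 dB), φ = -2.1°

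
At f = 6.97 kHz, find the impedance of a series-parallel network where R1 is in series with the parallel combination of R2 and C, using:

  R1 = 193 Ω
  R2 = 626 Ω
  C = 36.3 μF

Step 1 — Angular frequency: ω = 2π·f = 2π·6970 = 4.379e+04 rad/s.
Step 2 — Component impedances:
  R1: Z = R = 193 Ω
  R2: Z = R = 626 Ω
  C: Z = 1/(jωC) = -j/(ω·C) = 0 - j0.629 Ω
Step 3 — Parallel branch: R2 || C = 1/(1/R2 + 1/C) = 0.0006321 - j0.629 Ω.
Step 4 — Series with R1: Z_total = R1 + (R2 || C) = 193 - j0.629 Ω = 193∠-0.2° Ω.

Z = 193 - j0.629 Ω = 193∠-0.2° Ω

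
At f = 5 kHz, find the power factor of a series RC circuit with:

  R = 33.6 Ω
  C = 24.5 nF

Step 1 — Angular frequency: ω = 2π·f = 2π·5000 = 3.142e+04 rad/s.
Step 2 — Component impedances:
  R: Z = R = 33.6 Ω
  C: Z = 1/(jωC) = -j/(ω·C) = 0 - j1299 Ω
Step 3 — Series combination: Z_total = R + C = 33.6 - j1299 Ω = 1300∠-88.5° Ω.
Step 4 — Power factor: PF = cos(φ) = Re(Z)/|Z| = 33.6/1300 = 0.02585.
Step 5 — Type: Im(Z) = -1299 ⇒ leading (phase φ = -88.5°).

PF = 0.02585 (leading, φ = -88.5°)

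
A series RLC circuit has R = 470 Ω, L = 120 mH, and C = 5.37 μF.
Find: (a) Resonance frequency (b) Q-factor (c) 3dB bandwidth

Step 1 — Resonance: ω₀ = 1/√(LC) = 1/√(0.12·5.37e-06) = 1246 rad/s.
Step 2 — f₀ = ω₀/(2π) = 198.3 Hz.
Step 3 — Series Q: Q = ω₀L/R = 1246·0.12/470 = 0.3181.
Step 4 — Bandwidth: Δω = ω₀/Q = 3917 rad/s; BW = Δω/(2π) = 623.4 Hz.

(a) f₀ = 198.3 Hz  (b) Q = 0.3181  (c) BW = 623.4 Hz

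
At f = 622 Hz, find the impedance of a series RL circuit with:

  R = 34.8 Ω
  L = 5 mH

Step 1 — Angular frequency: ω = 2π·f = 2π·622 = 3908 rad/s.
Step 2 — Component impedances:
  R: Z = R = 34.8 Ω
  L: Z = jωL = j·3908·0.005 = 0 + j19.54 Ω
Step 3 — Series combination: Z_total = R + L = 34.8 + j19.54 Ω = 39.91∠29.3° Ω.

Z = 34.8 + j19.54 Ω = 39.91∠29.3° Ω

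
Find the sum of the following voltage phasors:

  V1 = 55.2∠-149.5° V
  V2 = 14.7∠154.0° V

Step 1 — Convert each phasor to rectangular form:
  V1 = 55.2·(cos(-149.5°) + j·sin(-149.5°)) = -47.56 - j28.02 V
  V2 = 14.7·(cos(154.0°) + j·sin(154.0°)) = -13.21 + j6.444 V
Step 2 — Sum components: V_total = -60.77 - j21.57 V.
Step 3 — Convert to polar: |V_total| = 64.49 V, ∠V_total = -160.5°.

V_total = 64.49∠-160.5° V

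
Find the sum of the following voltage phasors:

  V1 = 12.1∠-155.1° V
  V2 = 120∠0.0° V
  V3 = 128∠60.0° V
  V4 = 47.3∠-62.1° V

Step 1 — Convert each phasor to rectangular form:
  V1 = 12.1·(cos(-155.1°) + j·sin(-155.1°)) = -10.98 - j5.095 V
  V2 = 120·(cos(0.0°) + j·sin(0.0°)) = 120 V
  V3 = 128·(cos(60.0°) + j·sin(60.0°)) = 64 + j110.9 V
  V4 = 47.3·(cos(-62.1°) + j·sin(-62.1°)) = 22.13 - j41.8 V
Step 2 — Sum components: V_total = 195.2 + j63.95 V.
Step 3 — Convert to polar: |V_total| = 205.4 V, ∠V_total = 18.1°.

V_total = 205.4∠18.1° V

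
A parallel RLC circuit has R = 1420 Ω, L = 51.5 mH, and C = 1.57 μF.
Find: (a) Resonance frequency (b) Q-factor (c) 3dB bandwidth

Step 1 — Resonance: ω₀ = 1/√(LC) = 1/√(0.0515·1.57e-06) = 3517 rad/s.
Step 2 — f₀ = ω₀/(2π) = 559.7 Hz.
Step 3 — Parallel Q: Q = R/(ω₀L) = 1420/(3517·0.0515) = 7.84.
Step 4 — Bandwidth: Δω = ω₀/Q = 448.6 rad/s; BW = Δω/(2π) = 71.39 Hz.

(a) f₀ = 559.7 Hz  (b) Q = 7.84  (c) BW = 71.39 Hz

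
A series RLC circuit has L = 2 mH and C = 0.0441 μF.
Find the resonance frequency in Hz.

Step 1 — Resonance condition Im(Z)=0 gives ω₀ = 1/√(LC).
Step 2 — ω₀ = 1/√(0.002·4.41e-08) = 1.065e+05 rad/s.
Step 3 — f₀ = ω₀/(2π) = 1.695e+04 Hz.

f₀ = 1.695e+04 Hz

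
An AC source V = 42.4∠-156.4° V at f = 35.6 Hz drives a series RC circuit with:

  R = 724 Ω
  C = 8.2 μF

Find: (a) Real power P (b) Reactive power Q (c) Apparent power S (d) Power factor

Step 1 — Angular frequency: ω = 2π·f = 2π·35.6 = 223.7 rad/s.
Step 2 — Component impedances:
  R: Z = R = 724 Ω
  C: Z = 1/(jωC) = -j/(ω·C) = 0 - j545.2 Ω
Step 3 — Series combination: Z_total = R + C = 724 - j545.2 Ω = 906.3∠-37.0° Ω.
Step 4 — Source phasor: V = 42.4∠-156.4° V = -38.85 - j16.97 V.
Step 5 — Current: I = V / Z = -0.02298 - j0.04075 A = 0.04678∠-119.4° A.
Step 6 — Complex power: S = V·I* = 1.585 - j1.193 VA.
Step 7 — Real power: P = Re(S) = 1.585 W.
Step 8 — Reactive power: Q = Im(S) = -1.193 VAR.
Step 9 — Apparent power: |S| = 1.984 VA.
Step 10 — Power factor: PF = P/|S| = 0.7988 (leading).

(a) P = 1.585 W  (b) Q = -1.193 VAR  (c) S = 1.984 VA  (d) PF = 0.7988 (leading)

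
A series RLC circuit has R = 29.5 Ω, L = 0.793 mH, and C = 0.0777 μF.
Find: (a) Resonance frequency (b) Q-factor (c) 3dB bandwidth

Step 1 — Resonance: ω₀ = 1/√(LC) = 1/√(0.000793·7.77e-08) = 1.274e+05 rad/s.
Step 2 — f₀ = ω₀/(2π) = 2.028e+04 Hz.
Step 3 — Series Q: Q = ω₀L/R = 1.274e+05·0.000793/29.5 = 3.425.
Step 4 — Bandwidth: Δω = ω₀/Q = 3.72e+04 rad/s; BW = Δω/(2π) = 5921 Hz.

(a) f₀ = 2.028e+04 Hz  (b) Q = 3.425  (c) BW = 5921 Hz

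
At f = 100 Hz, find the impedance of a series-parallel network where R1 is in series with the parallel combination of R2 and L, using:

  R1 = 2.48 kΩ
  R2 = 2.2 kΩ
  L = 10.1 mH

Step 1 — Angular frequency: ω = 2π·f = 2π·100 = 628.3 rad/s.
Step 2 — Component impedances:
  R1: Z = R = 2480 Ω
  R2: Z = R = 2200 Ω
  L: Z = jωL = j·628.3·0.0101 = 0 + j6.346 Ω
Step 3 — Parallel branch: R2 || L = 1/(1/R2 + 1/L) = 0.01831 + j6.346 Ω.
Step 4 — Series with R1: Z_total = R1 + (R2 || L) = 2480 + j6.346 Ω = 2480∠0.1° Ω.

Z = 2480 + j6.346 Ω = 2480∠0.1° Ω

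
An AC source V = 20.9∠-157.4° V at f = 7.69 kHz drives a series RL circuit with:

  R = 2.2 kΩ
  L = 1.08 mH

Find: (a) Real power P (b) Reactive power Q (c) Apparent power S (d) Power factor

Step 1 — Angular frequency: ω = 2π·f = 2π·7690 = 4.832e+04 rad/s.
Step 2 — Component impedances:
  R: Z = R = 2200 Ω
  L: Z = jωL = j·4.832e+04·0.00108 = 0 + j52.18 Ω
Step 3 — Series combination: Z_total = R + L = 2200 + j52.18 Ω = 2201∠1.4° Ω.
Step 4 — Source phasor: V = 20.9∠-157.4° V = -19.3 - j8.032 V.
Step 5 — Current: I = V / Z = -0.008852 - j0.003441 A = 0.009497∠-158.8° A.
Step 6 — Complex power: S = V·I* = 0.1984 + j0.004707 VA.
Step 7 — Real power: P = Re(S) = 0.1984 W.
Step 8 — Reactive power: Q = Im(S) = 0.004707 VAR.
Step 9 — Apparent power: |S| = 0.1985 VA.
Step 10 — Power factor: PF = P/|S| = 0.9997 (lagging).

(a) P = 0.1984 W  (b) Q = 0.004707 VAR  (c) S = 0.1985 VA  (d) PF = 0.9997 (lagging)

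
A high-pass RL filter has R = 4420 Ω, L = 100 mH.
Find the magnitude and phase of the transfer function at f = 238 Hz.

Step 1 — Angular frequency: ω = 2π·238 = 1495 rad/s.
Step 2 — Transfer function: H(jω) = jωL/(R + jωL).
Step 3 — Numerator jωL = j·149.5; denominator R + jωL = 4420 + j149.5.
Step 4 — H = 0.001143 + j0.03379.
Step 5 — Magnitude: |H| = 0.03381 (-29.4 dB); phase: φ = 88.1°.

|H| = 0.03381 (-29.4 dB), φ = 88.1°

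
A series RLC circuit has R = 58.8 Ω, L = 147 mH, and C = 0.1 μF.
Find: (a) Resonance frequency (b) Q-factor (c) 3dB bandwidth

Step 1 — Resonance condition Im(Z)=0 gives ω₀ = 1/√(LC).
Step 2 — ω₀ = 1/√(0.147·1e-07) = 8248 rad/s.
Step 3 — f₀ = ω₀/(2π) = 1313 Hz.
Step 4 — Series Q: Q = ω₀L/R = 8248·0.147/58.8 = 20.62.
Step 5 — 3dB bandwidth: Δω = ω₀/Q = 400 rad/s; BW = Δω/(2π) = 63.66 Hz.

(a) f₀ = 1313 Hz  (b) Q = 20.62  (c) BW = 63.66 Hz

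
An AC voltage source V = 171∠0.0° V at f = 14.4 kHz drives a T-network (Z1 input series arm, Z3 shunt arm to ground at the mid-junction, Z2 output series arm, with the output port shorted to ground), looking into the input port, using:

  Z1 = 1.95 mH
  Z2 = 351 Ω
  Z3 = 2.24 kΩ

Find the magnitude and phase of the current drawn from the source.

Step 1 — Angular frequency: ω = 2π·f = 2π·1.44e+04 = 9.048e+04 rad/s.
Step 2 — Component impedances:
  Z1: Z = jωL = j·9.048e+04·0.00195 = 0 + j176.4 Ω
  Z2: Z = R = 351 Ω
  Z3: Z = R = 2240 Ω
Step 3 — With the output port shorted to ground, the output series arm Z2 runs from the junction to ground; the shunt arm Z3 also runs from the junction to ground. They appear in parallel: Z3 || Z2 = 303.5 Ω.
Step 4 — Series with input arm Z1: Z_in = Z1 + (Z3 || Z2) = 303.5 + j176.4 Ω = 351∠30.2° Ω.
Step 5 — Source phasor: V = 171∠0.0° V = 171 V.
Step 6 — Ohm's law: I = V / Z_total = (171) / (303.5 + j176.4) = 0.4211 - j0.2449 A.
Step 7 — Convert to polar: |I| = 0.4872 A, ∠I = -30.2°.

I = 0.4872∠-30.2° A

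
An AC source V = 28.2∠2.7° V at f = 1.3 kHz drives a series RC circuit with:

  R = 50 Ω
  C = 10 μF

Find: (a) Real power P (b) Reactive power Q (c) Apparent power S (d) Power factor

Step 1 — Angular frequency: ω = 2π·f = 2π·1300 = 8168 rad/s.
Step 2 — Component impedances:
  R: Z = R = 50 Ω
  C: Z = 1/(jωC) = -j/(ω·C) = 0 - j12.24 Ω
Step 3 — Series combination: Z_total = R + C = 50 - j12.24 Ω = 51.48∠-13.8° Ω.
Step 4 — Source phasor: V = 28.2∠2.7° V = 28.17 + j1.328 V.
Step 5 — Current: I = V / Z = 0.5254 + j0.1552 A = 0.5478∠16.5° A.
Step 6 — Complex power: S = V·I* = 15.01 - j3.674 VA.
Step 7 — Real power: P = Re(S) = 15.01 W.
Step 8 — Reactive power: Q = Im(S) = -3.674 VAR.
Step 9 — Apparent power: |S| = 15.45 VA.
Step 10 — Power factor: PF = P/|S| = 0.9713 (leading).

(a) P = 15.01 W  (b) Q = -3.674 VAR  (c) S = 15.45 VA  (d) PF = 0.9713 (leading)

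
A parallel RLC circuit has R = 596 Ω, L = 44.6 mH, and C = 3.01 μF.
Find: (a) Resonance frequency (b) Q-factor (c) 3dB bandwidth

Step 1 — Resonance: ω₀ = 1/√(LC) = 1/√(0.0446·3.01e-06) = 2729 rad/s.
Step 2 — f₀ = ω₀/(2π) = 434.4 Hz.
Step 3 — Parallel Q: Q = R/(ω₀L) = 596/(2729·0.0446) = 4.896.
Step 4 — Bandwidth: Δω = ω₀/Q = 557.4 rad/s; BW = Δω/(2π) = 88.72 Hz.

(a) f₀ = 434.4 Hz  (b) Q = 4.896  (c) BW = 88.72 Hz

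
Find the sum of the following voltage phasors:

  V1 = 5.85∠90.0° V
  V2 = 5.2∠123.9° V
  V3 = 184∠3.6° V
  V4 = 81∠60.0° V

Step 1 — Convert each phasor to rectangular form:
  V1 = 5.85·(cos(90.0°) + j·sin(90.0°)) = 0 + j5.85 V
  V2 = 5.2·(cos(123.9°) + j·sin(123.9°)) = -2.9 + j4.316 V
  V3 = 184·(cos(3.6°) + j·sin(3.6°)) = 183.6 + j11.55 V
  V4 = 81·(cos(60.0°) + j·sin(60.0°)) = 40.5 + j70.15 V
Step 2 — Sum components: V_total = 221.2 + j91.87 V.
Step 3 — Convert to polar: |V_total| = 239.6 V, ∠V_total = 22.6°.

V_total = 239.6∠22.6° V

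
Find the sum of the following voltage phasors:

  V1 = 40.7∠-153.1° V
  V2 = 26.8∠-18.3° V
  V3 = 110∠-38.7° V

Step 1 — Convert each phasor to rectangular form:
  V1 = 40.7·(cos(-153.1°) + j·sin(-153.1°)) = -36.3 - j18.41 V
  V2 = 26.8·(cos(-18.3°) + j·sin(-18.3°)) = 25.44 - j8.415 V
  V3 = 110·(cos(-38.7°) + j·sin(-38.7°)) = 85.85 - j68.78 V
Step 2 — Sum components: V_total = 75 - j95.61 V.
Step 3 — Convert to polar: |V_total| = 121.5 V, ∠V_total = -51.9°.

V_total = 121.5∠-51.9° V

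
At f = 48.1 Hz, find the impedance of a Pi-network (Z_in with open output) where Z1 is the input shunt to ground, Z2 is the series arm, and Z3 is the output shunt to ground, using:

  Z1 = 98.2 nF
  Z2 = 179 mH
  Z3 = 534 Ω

Step 1 — Angular frequency: ω = 2π·f = 2π·48.1 = 302.2 rad/s.
Step 2 — Component impedances:
  Z1: Z = 1/(jωC) = -j/(ω·C) = 0 - j3.369e+04 Ω
  Z2: Z = jωL = j·302.2·0.179 = 0 + j54.1 Ω
  Z3: Z = R = 534 Ω
Step 3 — With open output, the series arm Z2 and the output shunt Z3 appear in series to ground: Z2 + Z3 = 534 + j54.1 Ω.
Step 4 — Parallel with input shunt Z1: Z_in = Z1 || (Z2 + Z3) = 535.6 + j45.68 Ω = 537.5∠4.9° Ω.

Z = 535.6 + j45.68 Ω = 537.5∠4.9° Ω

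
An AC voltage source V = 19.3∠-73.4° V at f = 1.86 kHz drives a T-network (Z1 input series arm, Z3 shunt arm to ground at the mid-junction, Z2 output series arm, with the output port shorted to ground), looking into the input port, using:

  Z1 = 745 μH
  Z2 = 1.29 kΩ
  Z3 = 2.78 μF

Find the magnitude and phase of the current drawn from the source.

Step 1 — Angular frequency: ω = 2π·f = 2π·1860 = 1.169e+04 rad/s.
Step 2 — Component impedances:
  Z1: Z = jωL = j·1.169e+04·0.000745 = 0 + j8.707 Ω
  Z2: Z = R = 1290 Ω
  Z3: Z = 1/(jωC) = -j/(ω·C) = 0 - j30.78 Ω
Step 3 — With the output port shorted to ground, the output series arm Z2 runs from the junction to ground; the shunt arm Z3 also runs from the junction to ground. They appear in parallel: Z3 || Z2 = 0.734 - j30.76 Ω.
Step 4 — Series with input arm Z1: Z_in = Z1 + (Z3 || Z2) = 0.734 - j22.06 Ω = 22.07∠-88.1° Ω.
Step 5 — Source phasor: V = 19.3∠-73.4° V = 5.514 - j18.5 V.
Step 6 — Ohm's law: I = V / Z_total = (5.514 - j18.5) / (0.734 - j22.06) = 0.846 + j0.2218 A.
Step 7 — Convert to polar: |I| = 0.8746 A, ∠I = 14.7°.

I = 0.8746∠14.7° A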